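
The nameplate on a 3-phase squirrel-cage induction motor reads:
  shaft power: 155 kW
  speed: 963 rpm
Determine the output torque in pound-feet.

1130 lb·ft

ω = 2π × 963/60 = 100.8 rad/s
τ = P/ω = 155000/100.8 = 1538 N·m
In lb·ft: 1538/1.356 = 1130 lb·ft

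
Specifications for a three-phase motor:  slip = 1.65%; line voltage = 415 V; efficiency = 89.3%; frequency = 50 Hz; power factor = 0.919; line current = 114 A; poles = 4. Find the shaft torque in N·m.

P_in = √3·V·I·cosφ = 1.732 × 415 × 114 × 0.919 = 75304 W
P_out = η·P_in = 0.893 × 75304 = 67246 W
n_s = 120×50/4 = 1500 rpm; n = 1500×(1−0.0165) = 1475 rpm
ω = 2π×1475/60 = 154.5 rad/s
τ = P_out/ω = 67246/154.5 = 435 N·m

435 N·m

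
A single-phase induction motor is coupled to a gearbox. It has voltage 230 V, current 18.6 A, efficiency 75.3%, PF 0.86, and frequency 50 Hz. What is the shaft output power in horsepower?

P_in = V·I·cosφ = 230 × 18.6 × 0.86 = 3679 W
P_out = η·P_in = 0.753 × 3679 = 2770 W
= 2770/746 = 3.71 HP

3.71 HP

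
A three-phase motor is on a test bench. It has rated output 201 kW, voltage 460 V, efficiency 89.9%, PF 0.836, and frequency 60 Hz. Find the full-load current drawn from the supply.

P_out = 201 kW = 201000 W
P_in = P_out / η = 201000 / 0.899 = 223582 W
I_L = P_in / (√3·V_L·cosφ) = 223582 / (1.732 × 460 × 0.836) = 336 A

336 A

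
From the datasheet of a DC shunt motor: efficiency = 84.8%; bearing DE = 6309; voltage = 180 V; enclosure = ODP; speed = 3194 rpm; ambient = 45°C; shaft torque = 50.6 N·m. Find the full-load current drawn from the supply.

111 A

ω = 2π×3194/60 = 334.5 rad/s; P_out = τω = 50.6 × 334.5 = 16926 W
P_in = P_out / η = 16926 / 0.848 = 19960 W
I = P_in / V = 19960 / 180 = 111 A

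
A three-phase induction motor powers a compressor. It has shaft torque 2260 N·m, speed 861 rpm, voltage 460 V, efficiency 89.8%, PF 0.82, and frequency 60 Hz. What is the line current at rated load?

ω = 2π×861/60 = 90.16 rad/s; P_out = τω = 2260 × 90.16 = 203762 W
P_in = P_out / η = 203762 / 0.898 = 226906 W
I_L = P_in / (√3·V_L·cosφ) = 226906 / (1.732 × 460 × 0.82) = 347 A

347 A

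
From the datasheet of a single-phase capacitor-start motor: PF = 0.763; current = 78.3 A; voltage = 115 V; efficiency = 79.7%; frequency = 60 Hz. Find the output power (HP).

P_in = V·I·cosφ = 115 × 78.3 × 0.763 = 6870 W
P_out = η·P_in = 0.797 × 6870 = 5475 W
= 5475/746 = 7.34 HP

7.34 HP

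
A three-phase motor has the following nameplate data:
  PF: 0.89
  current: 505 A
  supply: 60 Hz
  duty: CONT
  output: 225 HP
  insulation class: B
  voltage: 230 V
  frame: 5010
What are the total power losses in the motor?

P_in = √3·V·I·cosφ = 1.732×230×505×0.89 = 179043 W
P_out = 225×746 = 167850 W
Losses = P_in − P_out = 179043 − 167850 = 11193 W

11.2 kW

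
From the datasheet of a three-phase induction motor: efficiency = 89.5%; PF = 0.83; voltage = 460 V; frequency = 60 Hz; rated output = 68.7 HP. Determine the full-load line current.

P_out = 68.7 × 746 = 51250 W
P_in = P_out / η = 51250 / 0.895 = 57263 W
I_L = P_in / (√3·V_L·cosφ) = 57263 / (1.732 × 460 × 0.83) = 86.6 A

86.6 A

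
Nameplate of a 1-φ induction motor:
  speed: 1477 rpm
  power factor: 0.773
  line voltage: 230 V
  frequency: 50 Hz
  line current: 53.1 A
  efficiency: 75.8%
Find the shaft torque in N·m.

46.3 N·m

P_in = V·I·cosφ = 230 × 53.1 × 0.773 = 9441 W
P_out = η·P_in = 0.758 × 9441 = 7156 W
n = 1477 rpm
ω = 2π×1477/60 = 154.7 rad/s
τ = P_out/ω = 7156/154.7 = 46.3 N·m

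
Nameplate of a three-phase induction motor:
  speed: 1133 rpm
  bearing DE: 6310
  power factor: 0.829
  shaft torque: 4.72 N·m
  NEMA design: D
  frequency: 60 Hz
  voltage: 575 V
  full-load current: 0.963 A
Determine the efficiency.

70.4 %

ω = 2π × 1133/60 = 118.6 rad/s; P_out = τω = 4.72 × 118.6 = 560 W
P_in = √3·V_L·I_L·cosφ = 1.732 × 575 × 0.963 × 0.829 = 795 W
η = P_out / P_in = 560 / 795 = 0.704 = 70.4%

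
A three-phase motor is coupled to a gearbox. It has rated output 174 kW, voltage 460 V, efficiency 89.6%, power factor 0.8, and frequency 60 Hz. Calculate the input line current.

305 A

P_out = 174 kW = 174000 W
P_in = P_out / η = 174000 / 0.896 = 194196 W
I_L = P_in / (√3·V_L·cosφ) = 194196 / (1.732 × 460 × 0.8) = 305 A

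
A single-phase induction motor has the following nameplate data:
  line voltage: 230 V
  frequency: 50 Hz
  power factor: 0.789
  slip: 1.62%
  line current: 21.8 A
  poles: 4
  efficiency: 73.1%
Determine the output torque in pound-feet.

13.8 lb·ft

P_in = V·I·cosφ = 230 × 21.8 × 0.789 = 3956 W
P_out = η·P_in = 0.731 × 3956 = 2892 W
n_s = 120×50/4 = 1500 rpm; n = 1500×(1−0.0162) = 1476 rpm
ω = 2π×1476/60 = 154.6 rad/s
τ = P_out/ω = 2892/154.6 = 18.71 N·m
In lb·ft: 18.71/1.356 = 13.8 lb·ft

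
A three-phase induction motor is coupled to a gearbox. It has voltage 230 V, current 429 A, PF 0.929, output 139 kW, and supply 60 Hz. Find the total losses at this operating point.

P_in = √3·V·I·cosφ = 1.732×230×429×0.929 = 158763 W
P_out = 139000 W
Losses = P_in − P_out = 158763 − 139000 = 19763 W

19.8 kW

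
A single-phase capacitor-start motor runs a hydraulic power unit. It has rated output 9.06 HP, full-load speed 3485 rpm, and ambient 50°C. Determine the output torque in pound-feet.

13.7 lb·ft

P_out = 9.06 × 746 = 6759 W
ω = 2π × 3485/60 = 364.9 rad/s
τ = P_out/ω = 6759/364.9 = 18.52 N·m
In lb·ft: 18.52/1.356 = 13.7 lb·ft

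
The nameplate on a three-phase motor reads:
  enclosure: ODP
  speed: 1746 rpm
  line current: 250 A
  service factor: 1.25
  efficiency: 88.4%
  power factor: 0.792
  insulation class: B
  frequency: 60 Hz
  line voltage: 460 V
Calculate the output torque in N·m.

P_in = √3·V·I·cosφ = 1.732 × 460 × 250 × 0.792 = 157751 W
P_out = η·P_in = 0.884 × 157751 = 139452 W
n = 1746 rpm
ω = 2π×1746/60 = 182.8 rad/s
τ = P_out/ω = 139452/182.8 = 763 N·m

763 N·m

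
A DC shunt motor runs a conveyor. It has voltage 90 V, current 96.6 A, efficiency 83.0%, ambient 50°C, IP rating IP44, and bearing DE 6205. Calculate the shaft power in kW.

P_in = V·I = 90 × 96.6 = 8694 W
P_out = η·P_in = 0.83 × 8694 = 7216 W

7.22 kW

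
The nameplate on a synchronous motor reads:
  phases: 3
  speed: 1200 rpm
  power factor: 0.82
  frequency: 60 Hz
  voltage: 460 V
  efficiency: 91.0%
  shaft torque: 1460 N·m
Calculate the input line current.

ω = 2π×1200/60 = 125.7 rad/s; P_out = τω = 1460 × 125.7 = 183522 W
P_in = P_out / η = 183522 / 0.910 = 201673 W
I_L = P_in / (√3·V_L·cosφ) = 201673 / (1.732 × 460 × 0.82) = 309 A

309 A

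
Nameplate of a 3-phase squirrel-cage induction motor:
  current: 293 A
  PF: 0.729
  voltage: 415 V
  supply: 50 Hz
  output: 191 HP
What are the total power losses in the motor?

11000 W

P_in = √3·V·I·cosφ = 1.732×415×293×0.729 = 153529 W
P_out = 191×746 = 142486 W
Losses = P_in − P_out = 153529 − 142486 = 11043 W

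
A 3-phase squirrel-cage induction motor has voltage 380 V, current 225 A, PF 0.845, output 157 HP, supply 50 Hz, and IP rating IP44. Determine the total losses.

8.01 kW

P_in = √3·V·I·cosφ = 1.732×380×225×0.845 = 125133 W
P_out = 157×746 = 117122 W
Losses = P_in − P_out = 125133 − 117122 = 8011 W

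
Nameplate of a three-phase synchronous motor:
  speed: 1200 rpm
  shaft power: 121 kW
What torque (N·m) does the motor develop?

963 N·m

ω = 2π × 1200/60 = 125.7 rad/s
τ = P/ω = 121000/125.7 = 963 N·m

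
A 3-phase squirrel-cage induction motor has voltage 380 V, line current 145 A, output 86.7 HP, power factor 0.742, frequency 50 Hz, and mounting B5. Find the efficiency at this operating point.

91.3 %

P_out = 86.7 × 746 = 64678 W
P_in = √3·V_L·I_L·cosφ = 1.732 × 380 × 145 × 0.742 = 70811 W
η = P_out / P_in = 64678 / 70811 = 0.913 = 91.3%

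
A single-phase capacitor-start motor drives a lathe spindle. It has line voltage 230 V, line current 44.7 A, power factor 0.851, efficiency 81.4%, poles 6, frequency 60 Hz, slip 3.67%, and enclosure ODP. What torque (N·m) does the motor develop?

P_in = V·I·cosφ = 230 × 44.7 × 0.851 = 8749 W
P_out = η·P_in = 0.814 × 8749 = 7122 W
n_s = 120×60/6 = 1200 rpm; n = 1200×(1−0.0367) = 1156 rpm
ω = 2π×1156/60 = 121.1 rad/s
τ = P_out/ω = 7122/121.1 = 58.8 N·m

58.8 N·m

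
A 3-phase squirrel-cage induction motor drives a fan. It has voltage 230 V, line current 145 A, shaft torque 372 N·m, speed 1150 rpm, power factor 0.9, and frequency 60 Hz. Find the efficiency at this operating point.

86.2 %

ω = 2π × 1150/60 = 120.4 rad/s; P_out = τω = 372 × 120.4 = 44789 W
P_in = √3·V_L·I_L·cosφ = 1.732 × 230 × 145 × 0.9 = 51986 W
η = P_out / P_in = 44789 / 51986 = 0.862 = 86.2%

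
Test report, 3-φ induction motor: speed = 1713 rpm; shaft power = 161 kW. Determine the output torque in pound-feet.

662 lb·ft

ω = 2π × 1713/60 = 179.4 rad/s
τ = P/ω = 161000/179.4 = 897.4 N·m
In lb·ft: 897.4/1.356 = 662 lb·ft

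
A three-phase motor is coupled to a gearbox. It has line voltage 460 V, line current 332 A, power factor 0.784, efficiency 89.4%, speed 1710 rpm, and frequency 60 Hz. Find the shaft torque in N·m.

P_in = √3·V·I·cosφ = 1.732 × 460 × 332 × 0.784 = 207377 W
P_out = η·P_in = 0.894 × 207377 = 185395 W
n = 1710 rpm
ω = 2π×1710/60 = 179.1 rad/s
τ = P_out/ω = 185395/179.1 = 1040 N·m

1040 N·m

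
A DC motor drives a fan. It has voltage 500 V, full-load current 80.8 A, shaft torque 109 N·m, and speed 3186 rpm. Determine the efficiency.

90.0 %

ω = 2π × 3186/60 = 333.6 rad/s; P_out = τω = 109 × 333.6 = 36362 W
P_in = V·I = 500 × 80.8 = 40400 W
η = P_out / P_in = 36362 / 40400 = 0.900 = 90.0%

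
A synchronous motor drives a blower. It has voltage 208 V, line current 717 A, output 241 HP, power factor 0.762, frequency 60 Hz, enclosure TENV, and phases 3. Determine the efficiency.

91.3 %

P_out = 241 × 746 = 179786 W
P_in = √3·V_L·I_L·cosφ = 1.732 × 208 × 717 × 0.762 = 196827 W
η = P_out / P_in = 179786 / 196827 = 0.913 = 91.3%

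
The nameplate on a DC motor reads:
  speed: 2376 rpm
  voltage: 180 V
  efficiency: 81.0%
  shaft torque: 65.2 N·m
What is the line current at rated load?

ω = 2π×2376/60 = 248.8 rad/s; P_out = τω = 65.2 × 248.8 = 16222 W
P_in = P_out / η = 16222 / 0.810 = 20027 W
I = P_in / V = 20027 / 180 = 111 A

111 A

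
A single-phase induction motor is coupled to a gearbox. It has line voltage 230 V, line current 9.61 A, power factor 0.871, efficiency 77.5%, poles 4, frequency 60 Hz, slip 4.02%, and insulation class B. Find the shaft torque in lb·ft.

P_in = V·I·cosφ = 230 × 9.61 × 0.871 = 1925 W
P_out = η·P_in = 0.775 × 1925 = 1492 W
n_s = 120×60/4 = 1800 rpm; n = 1800×(1−0.0402) = 1728 rpm
ω = 2π×1728/60 = 181 rad/s
τ = P_out/ω = 1492/181 = 8.243 N·m
In lb·ft: 8.243/1.356 = 6.08 lb·ft

6.08 lb·ft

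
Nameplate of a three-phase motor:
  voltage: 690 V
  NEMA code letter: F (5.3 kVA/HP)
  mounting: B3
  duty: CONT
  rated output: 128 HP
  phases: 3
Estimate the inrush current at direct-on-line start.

S_LR = 5.3 × 128 = 678.4 kVA
I_LR = S_LR/(√3·V_L) = 678400/(1.732×690) = 568 A

568 A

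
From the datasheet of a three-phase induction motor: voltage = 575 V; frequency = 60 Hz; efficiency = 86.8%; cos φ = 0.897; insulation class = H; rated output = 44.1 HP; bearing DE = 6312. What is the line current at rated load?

P_out = 44.1 × 746 = 32899 W
P_in = P_out / η = 32899 / 0.868 = 37902 W
I_L = P_in / (√3·V_L·cosφ) = 37902 / (1.732 × 575 × 0.897) = 42.4 A

42.4 A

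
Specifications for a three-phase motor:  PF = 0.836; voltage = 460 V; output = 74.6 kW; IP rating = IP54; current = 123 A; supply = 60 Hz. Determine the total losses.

P_in = √3·V·I·cosφ = 1.732×460×123×0.836 = 81925 W
P_out = 74600 W
Losses = P_in − P_out = 81925 − 74600 = 7325 W

7330 W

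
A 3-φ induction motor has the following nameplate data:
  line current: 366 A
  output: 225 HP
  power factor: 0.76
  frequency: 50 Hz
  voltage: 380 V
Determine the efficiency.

91.7 %

P_out = 225 × 746 = 167850 W
P_in = √3·V_L·I_L·cosφ = 1.732 × 380 × 366 × 0.76 = 183074 W
η = P_out / P_in = 167850 / 183074 = 0.917 = 91.7%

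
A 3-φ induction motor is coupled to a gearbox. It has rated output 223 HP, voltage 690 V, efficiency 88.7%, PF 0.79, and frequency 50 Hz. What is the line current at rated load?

P_out = 223 × 746 = 166358 W
P_in = P_out / η = 166358 / 0.887 = 187551 W
I_L = P_in / (√3·V_L·cosφ) = 187551 / (1.732 × 690 × 0.79) = 199 A

199 A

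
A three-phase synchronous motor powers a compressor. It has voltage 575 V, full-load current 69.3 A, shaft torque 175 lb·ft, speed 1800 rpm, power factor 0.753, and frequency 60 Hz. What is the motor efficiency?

τ = 175 lb·ft × 1.356 = 237.3 N·m
ω = 2π × 1800/60 = 188.5 rad/s; P_out = τω = 237.3 × 188.5 = 44731 W
P_in = √3·V_L·I_L·cosφ = 1.732 × 575 × 69.3 × 0.753 = 51969 W
η = P_out / P_in = 44731 / 51969 = 0.861 = 86.1%

86.1 %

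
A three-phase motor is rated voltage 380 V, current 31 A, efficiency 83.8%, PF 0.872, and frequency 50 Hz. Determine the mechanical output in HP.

20 HP

P_in = √3·V·I·cosφ = 1.732 × 380 × 31 × 0.872 = 17791 W
P_out = η·P_in = 0.838 × 17791 = 14909 W
= 14909/746 = 20 HP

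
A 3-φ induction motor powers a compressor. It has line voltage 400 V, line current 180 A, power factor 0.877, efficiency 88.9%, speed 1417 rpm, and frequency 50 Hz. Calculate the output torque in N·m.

P_in = √3·V·I·cosφ = 1.732 × 400 × 180 × 0.877 = 109365 W
P_out = η·P_in = 0.889 × 109365 = 97225 W
n = 1417 rpm
ω = 2π×1417/60 = 148.4 rad/s
τ = P_out/ω = 97225/148.4 = 655 N·m

655 N·m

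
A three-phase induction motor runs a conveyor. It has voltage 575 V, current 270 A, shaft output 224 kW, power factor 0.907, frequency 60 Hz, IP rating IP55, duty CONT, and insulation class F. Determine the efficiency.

P_out = 224 kW = 224000 W
P_in = √3·V_L·I_L·cosφ = 1.732 × 575 × 270 × 0.907 = 243886 W
η = P_out / P_in = 224000 / 243886 = 0.918 = 91.8%

91.8 %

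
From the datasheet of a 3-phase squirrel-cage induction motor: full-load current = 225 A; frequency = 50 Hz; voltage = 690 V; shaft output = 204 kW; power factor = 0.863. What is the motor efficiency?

P_out = 204 kW = 204000 W
P_in = √3·V_L·I_L·cosφ = 1.732 × 690 × 225 × 0.863 = 232055 W
η = P_out / P_in = 204000 / 232055 = 0.879 = 87.9%

87.9 %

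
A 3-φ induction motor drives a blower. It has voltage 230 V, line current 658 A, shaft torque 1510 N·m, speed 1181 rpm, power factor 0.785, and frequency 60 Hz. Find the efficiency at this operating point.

ω = 2π × 1181/60 = 123.7 rad/s; P_out = τω = 1510 × 123.7 = 186787 W
P_in = √3·V_L·I_L·cosφ = 1.732 × 230 × 658 × 0.785 = 205765 W
η = P_out / P_in = 186787 / 205765 = 0.908 = 90.8%

90.8 %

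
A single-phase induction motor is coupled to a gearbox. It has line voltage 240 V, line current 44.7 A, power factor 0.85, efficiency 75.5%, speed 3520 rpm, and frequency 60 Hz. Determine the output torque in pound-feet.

P_in = V·I·cosφ = 240 × 44.7 × 0.85 = 9119 W
P_out = η·P_in = 0.755 × 9119 = 6885 W
n = 3520 rpm
ω = 2π×3520/60 = 368.6 rad/s
τ = P_out/ω = 6885/368.6 = 18.68 N·m
In lb·ft: 18.68/1.356 = 13.8 lb·ft

13.8 lb·ft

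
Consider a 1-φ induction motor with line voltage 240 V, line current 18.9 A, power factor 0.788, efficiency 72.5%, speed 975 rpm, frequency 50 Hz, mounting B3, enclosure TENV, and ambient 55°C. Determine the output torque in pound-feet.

18.7 lb·ft

P_in = V·I·cosφ = 240 × 18.9 × 0.788 = 3574 W
P_out = η·P_in = 0.725 × 3574 = 2591 W
n = 975 rpm
ω = 2π×975/60 = 102.1 rad/s
τ = P_out/ω = 2591/102.1 = 25.38 N·m
In lb·ft: 25.38/1.356 = 18.7 lb·ft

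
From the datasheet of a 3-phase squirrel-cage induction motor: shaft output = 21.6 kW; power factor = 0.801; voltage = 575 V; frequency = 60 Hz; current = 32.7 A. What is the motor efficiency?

P_out = 21.6 kW = 21600 W
P_in = √3·V_L·I_L·cosφ = 1.732 × 575 × 32.7 × 0.801 = 26085 W
η = P_out / P_in = 21600 / 26085 = 0.828 = 82.8%

82.8 %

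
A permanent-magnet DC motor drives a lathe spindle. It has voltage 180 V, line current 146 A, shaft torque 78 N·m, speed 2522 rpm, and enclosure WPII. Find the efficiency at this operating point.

78.4 %

ω = 2π × 2522/60 = 264.1 rad/s; P_out = τω = 78 × 264.1 = 20600 W
P_in = V·I = 180 × 146 = 26280 W
η = P_out / P_in = 20600 / 26280 = 0.784 = 78.4%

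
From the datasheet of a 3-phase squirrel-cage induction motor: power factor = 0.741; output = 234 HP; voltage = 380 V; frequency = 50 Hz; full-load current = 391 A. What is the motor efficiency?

91.5 %

P_out = 234 × 746 = 174564 W
P_in = √3·V_L·I_L·cosφ = 1.732 × 380 × 391 × 0.741 = 190689 W
η = P_out / P_in = 174564 / 190689 = 0.915 = 91.5%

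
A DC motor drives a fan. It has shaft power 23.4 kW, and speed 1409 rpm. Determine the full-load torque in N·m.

159 N·m

ω = 2π × 1409/60 = 147.6 rad/s
τ = P/ω = 23400/147.6 = 159 N·m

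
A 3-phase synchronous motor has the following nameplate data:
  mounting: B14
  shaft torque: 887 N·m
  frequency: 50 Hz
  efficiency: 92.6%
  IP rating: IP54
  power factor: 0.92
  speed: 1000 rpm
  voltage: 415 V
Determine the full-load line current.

ω = 2π×1000/60 = 104.7 rad/s; P_out = τω = 887 × 104.7 = 92869 W
P_in = P_out / η = 92869 / 0.926 = 100290 W
I_L = P_in / (√3·V_L·cosφ) = 100290 / (1.732 × 415 × 0.92) = 152 A

152 A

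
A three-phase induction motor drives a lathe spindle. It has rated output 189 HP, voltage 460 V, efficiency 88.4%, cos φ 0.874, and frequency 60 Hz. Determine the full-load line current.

229 A

P_out = 189 × 746 = 140994 W
P_in = P_out / η = 140994 / 0.884 = 159495 W
I_L = P_in / (√3·V_L·cosφ) = 159495 / (1.732 × 460 × 0.874) = 229 A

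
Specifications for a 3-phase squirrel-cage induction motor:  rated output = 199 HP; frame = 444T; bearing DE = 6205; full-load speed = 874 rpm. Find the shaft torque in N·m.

1620 N·m

P_out = 199 × 746 = 148454 W
ω = 2π × 874/60 = 91.53 rad/s
τ = P_out/ω = 148454/91.53 = 1620 N·m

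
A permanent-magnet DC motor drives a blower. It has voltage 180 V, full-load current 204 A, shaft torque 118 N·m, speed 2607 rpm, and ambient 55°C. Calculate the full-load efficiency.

ω = 2π × 2607/60 = 273 rad/s; P_out = τω = 118 × 273 = 32214 W
P_in = V·I = 180 × 204 = 36720 W
η = P_out / P_in = 32214 / 36720 = 0.877 = 87.7%

87.7 %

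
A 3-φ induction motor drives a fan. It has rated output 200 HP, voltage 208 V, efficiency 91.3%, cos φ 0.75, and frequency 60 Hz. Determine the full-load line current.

605 A

P_out = 200 × 746 = 149200 W
P_in = P_out / η = 149200 / 0.913 = 163417 W
I_L = P_in / (√3·V_L·cosφ) = 163417 / (1.732 × 208 × 0.75) = 605 A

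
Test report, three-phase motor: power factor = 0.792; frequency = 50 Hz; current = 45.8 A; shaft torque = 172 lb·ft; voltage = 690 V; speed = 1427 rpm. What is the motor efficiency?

80.4 %

τ = 172 lb·ft × 1.356 = 233.2 N·m
ω = 2π × 1427/60 = 149.4 rad/s; P_out = τω = 233.2 × 149.4 = 34840 W
P_in = √3·V_L·I_L·cosφ = 1.732 × 690 × 45.8 × 0.792 = 43350 W
η = P_out / P_in = 34840 / 43350 = 0.804 = 80.4%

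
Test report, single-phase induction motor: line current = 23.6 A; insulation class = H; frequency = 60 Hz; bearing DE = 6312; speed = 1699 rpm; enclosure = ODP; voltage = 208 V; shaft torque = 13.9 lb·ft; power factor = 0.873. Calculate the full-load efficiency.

τ = 13.9 lb·ft × 1.356 = 18.85 N·m
ω = 2π × 1699/60 = 177.9 rad/s; P_out = τω = 18.85 × 177.9 = 3353 W
P_in = V·I·cosφ = 208 × 23.6 × 0.873 = 4285 W
η = P_out / P_in = 3353 / 4285 = 0.782 = 78.2%

78.2 %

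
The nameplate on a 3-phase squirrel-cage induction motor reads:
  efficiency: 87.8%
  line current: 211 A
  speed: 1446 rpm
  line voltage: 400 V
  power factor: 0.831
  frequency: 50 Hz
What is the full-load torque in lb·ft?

P_in = √3·V·I·cosφ = 1.732 × 400 × 211 × 0.831 = 121476 W
P_out = η·P_in = 0.878 × 121476 = 106656 W
n = 1446 rpm
ω = 2π×1446/60 = 151.4 rad/s
τ = P_out/ω = 106656/151.4 = 704.5 N·m
In lb·ft: 704.5/1.356 = 520 lb·ft

520 lb·ft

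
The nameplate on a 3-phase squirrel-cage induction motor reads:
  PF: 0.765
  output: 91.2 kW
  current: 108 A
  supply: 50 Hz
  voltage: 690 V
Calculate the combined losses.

P_in = √3·V·I·cosφ = 1.732×690×108×0.765 = 98738 W
P_out = 91200 W
Losses = P_in − P_out = 98738 − 91200 = 7538 W

7540 W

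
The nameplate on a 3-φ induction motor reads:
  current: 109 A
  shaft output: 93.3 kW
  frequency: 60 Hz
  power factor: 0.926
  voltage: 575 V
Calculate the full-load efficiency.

P_out = 93.3 kW = 93300 W
P_in = √3·V_L·I_L·cosφ = 1.732 × 575 × 109 × 0.926 = 100520 W
η = P_out / P_in = 93300 / 100520 = 0.928 = 92.8%

92.8 %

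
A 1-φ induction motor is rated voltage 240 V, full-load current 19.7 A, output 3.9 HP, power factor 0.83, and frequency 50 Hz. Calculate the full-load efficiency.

74.1 %

P_out = 3.9 × 746 = 2909 W
P_in = V·I·cosφ = 240 × 19.7 × 0.83 = 3924 W
η = P_out / P_in = 2909 / 3924 = 0.741 = 74.1%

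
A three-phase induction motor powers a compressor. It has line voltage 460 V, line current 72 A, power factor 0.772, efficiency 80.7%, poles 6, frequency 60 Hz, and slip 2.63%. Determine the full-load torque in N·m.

P_in = √3·V·I·cosφ = 1.732 × 460 × 72 × 0.772 = 44285 W
P_out = η·P_in = 0.807 × 44285 = 35738 W
n_s = 120×60/6 = 1200 rpm; n = 1200×(1−0.0263) = 1168 rpm
ω = 2π×1168/60 = 122.3 rad/s
τ = P_out/ω = 35738/122.3 = 292 N·m

292 N·m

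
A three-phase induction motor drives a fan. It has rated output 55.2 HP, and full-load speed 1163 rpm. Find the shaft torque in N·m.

P_out = 55.2 × 746 = 41179 W
ω = 2π × 1163/60 = 121.8 rad/s
τ = P_out/ω = 41179/121.8 = 338 N·m

338 N·m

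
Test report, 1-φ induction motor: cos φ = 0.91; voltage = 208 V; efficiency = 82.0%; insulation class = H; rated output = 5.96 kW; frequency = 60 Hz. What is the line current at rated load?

P_out = 5.96 kW = 5960 W
P_in = P_out / η = 5960 / 0.820 = 7268 W
I = P_in / (V·cosφ) = 7268 / (208 × 0.91) = 38.4 A

38.4 A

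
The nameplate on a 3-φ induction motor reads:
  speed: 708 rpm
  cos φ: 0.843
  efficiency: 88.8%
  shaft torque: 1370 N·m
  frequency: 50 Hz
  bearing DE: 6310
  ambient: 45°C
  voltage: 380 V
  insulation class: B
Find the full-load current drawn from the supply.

ω = 2π×708/60 = 74.14 rad/s; P_out = τω = 1370 × 74.14 = 101572 W
P_in = P_out / η = 101572 / 0.888 = 114383 W
I_L = P_in / (√3·V_L·cosφ) = 114383 / (1.732 × 380 × 0.843) = 206 A

206 A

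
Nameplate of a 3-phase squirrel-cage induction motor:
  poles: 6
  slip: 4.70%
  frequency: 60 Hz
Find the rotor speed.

1144 rpm

n_s = 120f/p = 120×60/6 = 1200 rpm
n = n_s(1 − s) = 1200 × (1 − 0.047) = 1144 rpm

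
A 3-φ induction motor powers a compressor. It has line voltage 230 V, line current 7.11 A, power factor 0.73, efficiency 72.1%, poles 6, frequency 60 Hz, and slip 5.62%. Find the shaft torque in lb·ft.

P_in = √3·V·I·cosφ = 1.732 × 230 × 7.11 × 0.73 = 2068 W
P_out = η·P_in = 0.721 × 2068 = 1491 W
n_s = 120×60/6 = 1200 rpm; n = 1200×(1−0.0562) = 1133 rpm
ω = 2π×1133/60 = 118.6 rad/s
τ = P_out/ω = 1491/118.6 = 12.57 N·m
In lb·ft: 12.57/1.356 = 9.27 lb·ft

9.27 lb·ft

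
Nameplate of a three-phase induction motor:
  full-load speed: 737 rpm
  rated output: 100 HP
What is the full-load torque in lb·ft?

713 lb·ft

P_out = 100 × 746 = 74600 W
ω = 2π × 737/60 = 77.18 rad/s
τ = P_out/ω = 74600/77.18 = 966.6 N·m
In lb·ft: 966.6/1.356 = 713 lb·ft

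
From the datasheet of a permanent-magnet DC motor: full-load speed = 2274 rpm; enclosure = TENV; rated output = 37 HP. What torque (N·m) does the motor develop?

P_out = 37 × 746 = 27602 W
ω = 2π × 2274/60 = 238.1 rad/s
τ = P_out/ω = 27602/238.1 = 116 N·m

116 N·m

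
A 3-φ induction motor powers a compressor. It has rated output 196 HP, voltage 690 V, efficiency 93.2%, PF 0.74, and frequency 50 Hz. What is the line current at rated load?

177 A

P_out = 196 × 746 = 146216 W
P_in = P_out / η = 146216 / 0.932 = 156884 W
I_L = P_in / (√3·V_L·cosφ) = 156884 / (1.732 × 690 × 0.74) = 177 A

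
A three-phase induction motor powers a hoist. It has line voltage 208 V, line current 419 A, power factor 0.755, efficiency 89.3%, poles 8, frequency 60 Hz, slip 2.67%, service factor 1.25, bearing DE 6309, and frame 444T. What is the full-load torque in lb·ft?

P_in = √3·V·I·cosφ = 1.732 × 208 × 419 × 0.755 = 113965 W
P_out = η·P_in = 0.893 × 113965 = 101771 W
n_s = 120×60/8 = 900 rpm; n = 900×(1−0.0267) = 876 rpm
ω = 2π×876/60 = 91.73 rad/s
τ = P_out/ω = 101771/91.73 = 1109 N·m
In lb·ft: 1109/1.356 = 818 lb·ft

818 lb·ft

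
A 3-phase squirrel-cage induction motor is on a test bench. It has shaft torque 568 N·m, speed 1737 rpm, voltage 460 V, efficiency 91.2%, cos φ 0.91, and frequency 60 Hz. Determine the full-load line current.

ω = 2π×1737/60 = 181.9 rad/s; P_out = τω = 568 × 181.9 = 103319 W
P_in = P_out / η = 103319 / 0.912 = 113288 W
I_L = P_in / (√3·V_L·cosφ) = 113288 / (1.732 × 460 × 0.91) = 156 A

156 A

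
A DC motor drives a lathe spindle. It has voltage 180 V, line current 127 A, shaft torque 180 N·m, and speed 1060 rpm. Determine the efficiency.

ω = 2π × 1060/60 = 111 rad/s; P_out = τω = 180 × 111 = 19980 W
P_in = V·I = 180 × 127 = 22860 W
η = P_out / P_in = 19980 / 22860 = 0.874 = 87.4%

87.4 %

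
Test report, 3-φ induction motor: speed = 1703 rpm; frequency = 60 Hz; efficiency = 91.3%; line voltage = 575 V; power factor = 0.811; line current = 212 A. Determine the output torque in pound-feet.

P_in = √3·V·I·cosφ = 1.732 × 575 × 212 × 0.811 = 171227 W
P_out = η·P_in = 0.913 × 171227 = 156330 W
n = 1703 rpm
ω = 2π×1703/60 = 178.3 rad/s
τ = P_out/ω = 156330/178.3 = 876.8 N·m
In lb·ft: 876.8/1.356 = 647 lb·ft

647 lb·ft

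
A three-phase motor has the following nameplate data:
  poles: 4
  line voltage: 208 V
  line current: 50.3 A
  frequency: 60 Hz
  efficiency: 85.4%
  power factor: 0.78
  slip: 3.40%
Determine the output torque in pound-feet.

48.9 lb·ft

P_in = √3·V·I·cosφ = 1.732 × 208 × 50.3 × 0.78 = 14134 W
P_out = η·P_in = 0.854 × 14134 = 12070 W
n_s = 120×60/4 = 1800 rpm; n = 1800×(1−0.034) = 1739 rpm
ω = 2π×1739/60 = 182.1 rad/s
τ = P_out/ω = 12070/182.1 = 66.28 N·m
In lb·ft: 66.28/1.356 = 48.9 lb·ft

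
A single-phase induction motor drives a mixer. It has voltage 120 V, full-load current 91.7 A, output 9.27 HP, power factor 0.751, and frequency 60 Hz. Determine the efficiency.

83.7 %

P_out = 9.27 × 746 = 6915 W
P_in = V·I·cosφ = 120 × 91.7 × 0.751 = 8264 W
η = P_out / P_in = 6915 / 8264 = 0.837 = 83.7%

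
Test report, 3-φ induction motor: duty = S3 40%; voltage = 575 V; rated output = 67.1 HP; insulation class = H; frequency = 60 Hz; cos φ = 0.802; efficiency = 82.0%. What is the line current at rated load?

P_out = 67.1 × 746 = 50057 W
P_in = P_out / η = 50057 / 0.820 = 61045 W
I_L = P_in / (√3·V_L·cosφ) = 61045 / (1.732 × 575 × 0.802) = 76.4 A

76.4 A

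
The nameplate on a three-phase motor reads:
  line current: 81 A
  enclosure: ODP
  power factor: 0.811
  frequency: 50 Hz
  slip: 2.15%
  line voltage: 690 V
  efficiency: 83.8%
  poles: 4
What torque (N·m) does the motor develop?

428 N·m

P_in = √3·V·I·cosφ = 1.732 × 690 × 81 × 0.811 = 78506 W
P_out = η·P_in = 0.838 × 78506 = 65788 W
n_s = 120×50/4 = 1500 rpm; n = 1500×(1−0.0215) = 1468 rpm
ω = 2π×1468/60 = 153.7 rad/s
τ = P_out/ω = 65788/153.7 = 428 N·m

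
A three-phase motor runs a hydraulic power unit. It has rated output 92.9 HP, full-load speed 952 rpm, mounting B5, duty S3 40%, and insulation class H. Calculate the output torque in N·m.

P_out = 92.9 × 746 = 69303 W
ω = 2π × 952/60 = 99.69 rad/s
τ = P_out/ω = 69303/99.69 = 695 N·m

695 N·m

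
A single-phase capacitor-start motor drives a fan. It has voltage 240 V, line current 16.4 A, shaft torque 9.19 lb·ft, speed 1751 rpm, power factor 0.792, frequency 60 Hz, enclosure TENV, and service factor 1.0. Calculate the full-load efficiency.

τ = 9.19 lb·ft × 1.356 = 12.46 N·m
ω = 2π × 1751/60 = 183.4 rad/s; P_out = τω = 12.46 × 183.4 = 2285 W
P_in = V·I·cosφ = 240 × 16.4 × 0.792 = 3117 W
η = P_out / P_in = 2285 / 3117 = 0.733 = 73.3%

73.3 %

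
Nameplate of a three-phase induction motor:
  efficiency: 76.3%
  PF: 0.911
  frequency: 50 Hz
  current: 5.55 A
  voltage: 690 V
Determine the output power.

4.61 kW

P_in = √3·V·I·cosφ = 1.732 × 690 × 5.55 × 0.911 = 6042 W
P_out = η·P_in = 0.763 × 6042 = 4610 W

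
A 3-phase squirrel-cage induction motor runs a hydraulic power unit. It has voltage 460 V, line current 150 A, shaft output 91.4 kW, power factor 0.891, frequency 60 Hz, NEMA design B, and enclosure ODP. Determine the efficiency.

85.8 %

P_out = 91.4 kW = 91400 W
P_in = √3·V_L·I_L·cosφ = 1.732 × 460 × 150 × 0.891 = 106482 W
η = P_out / P_in = 91400 / 106482 = 0.858 = 85.8%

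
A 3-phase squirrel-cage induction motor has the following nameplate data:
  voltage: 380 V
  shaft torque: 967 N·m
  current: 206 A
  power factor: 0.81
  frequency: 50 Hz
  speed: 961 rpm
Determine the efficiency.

ω = 2π × 961/60 = 100.6 rad/s; P_out = τω = 967 × 100.6 = 97280 W
P_in = √3·V_L·I_L·cosφ = 1.732 × 380 × 206 × 0.81 = 109821 W
η = P_out / P_in = 97280 / 109821 = 0.886 = 88.6%

88.6 %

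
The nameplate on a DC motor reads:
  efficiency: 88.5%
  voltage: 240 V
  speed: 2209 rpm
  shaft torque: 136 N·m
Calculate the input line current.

ω = 2π×2209/60 = 231.3 rad/s; P_out = τω = 136 × 231.3 = 31457 W
P_in = P_out / η = 31457 / 0.885 = 35545 W
I = P_in / V = 35545 / 240 = 148 A

148 A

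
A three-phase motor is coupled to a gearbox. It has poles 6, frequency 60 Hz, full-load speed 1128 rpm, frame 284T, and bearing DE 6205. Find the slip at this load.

n_s = 120f/p = 120×60/6 = 1200 rpm
s = (n_s − n)/n_s = (1200 − 1128)/1200 = 0.0600

6.00 %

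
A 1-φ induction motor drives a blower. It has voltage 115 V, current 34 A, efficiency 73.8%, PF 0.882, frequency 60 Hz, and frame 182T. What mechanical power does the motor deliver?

2.55 kW

P_in = V·I·cosφ = 115 × 34 × 0.882 = 3449 W
P_out = η·P_in = 0.738 × 3449 = 2545 W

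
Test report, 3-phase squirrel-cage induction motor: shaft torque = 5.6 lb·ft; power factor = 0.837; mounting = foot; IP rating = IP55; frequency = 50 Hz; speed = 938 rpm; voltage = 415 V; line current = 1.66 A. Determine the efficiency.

74.7 %

τ = 5.6 lb·ft × 1.356 = 7.594 N·m
ω = 2π × 938/60 = 98.23 rad/s; P_out = τω = 7.594 × 98.23 = 746 W
P_in = √3·V_L·I_L·cosφ = 1.732 × 415 × 1.66 × 0.837 = 999 W
η = P_out / P_in = 746 / 999 = 0.747 = 74.7%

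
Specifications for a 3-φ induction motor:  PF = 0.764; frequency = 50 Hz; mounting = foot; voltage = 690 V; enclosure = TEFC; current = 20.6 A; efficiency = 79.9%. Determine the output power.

P_in = √3·V·I·cosφ = 1.732 × 690 × 20.6 × 0.764 = 18809 W
P_out = η·P_in = 0.799 × 18809 = 15028 W

15 kW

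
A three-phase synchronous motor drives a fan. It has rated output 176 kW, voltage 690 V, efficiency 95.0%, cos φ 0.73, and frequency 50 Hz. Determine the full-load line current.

P_out = 176 kW = 176000 W
P_in = P_out / η = 176000 / 0.950 = 185263 W
I_L = P_in / (√3·V_L·cosφ) = 185263 / (1.732 × 690 × 0.73) = 212 A

212 A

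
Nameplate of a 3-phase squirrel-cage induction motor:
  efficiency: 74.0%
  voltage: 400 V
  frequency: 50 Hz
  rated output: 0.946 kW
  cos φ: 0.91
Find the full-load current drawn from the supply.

P_out = 0.946 kW = 946 W
P_in = P_out / η = 946 / 0.740 = 1278 W
I_L = P_in / (√3·V_L·cosφ) = 1278 / (1.732 × 400 × 0.91) = 2.03 A

2.03 A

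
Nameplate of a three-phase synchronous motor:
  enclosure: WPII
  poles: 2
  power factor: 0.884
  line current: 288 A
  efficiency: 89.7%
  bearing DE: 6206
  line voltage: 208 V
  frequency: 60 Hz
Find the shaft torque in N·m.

218 N·m

P_in = √3·V·I·cosφ = 1.732 × 208 × 288 × 0.884 = 91718 W
P_out = η·P_in = 0.897 × 91718 = 82271 W
n = n_s = 120×60/2 = 3600 rpm (synchronous)
ω = 2π×3600/60 = 377 rad/s
τ = P_out/ω = 82271/377 = 218 N·m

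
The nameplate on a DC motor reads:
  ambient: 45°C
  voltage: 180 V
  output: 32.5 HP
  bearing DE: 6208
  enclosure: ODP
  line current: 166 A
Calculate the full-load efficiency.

P_out = 32.5 × 746 = 24245 W
P_in = V·I = 180 × 166 = 29880 W
η = P_out / P_in = 24245 / 29880 = 0.811 = 81.1%

81.1 %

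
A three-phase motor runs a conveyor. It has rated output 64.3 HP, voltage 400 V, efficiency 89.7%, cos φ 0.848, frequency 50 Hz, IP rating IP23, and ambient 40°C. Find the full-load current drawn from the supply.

91 A

P_out = 64.3 × 746 = 47968 W
P_in = P_out / η = 47968 / 0.897 = 53476 W
I_L = P_in / (√3·V_L·cosφ) = 53476 / (1.732 × 400 × 0.848) = 91 A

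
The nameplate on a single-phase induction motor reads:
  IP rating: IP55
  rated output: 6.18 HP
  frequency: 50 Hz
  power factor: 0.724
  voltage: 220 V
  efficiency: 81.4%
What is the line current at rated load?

P_out = 6.18 × 746 = 4610 W
P_in = P_out / η = 4610 / 0.814 = 5663 W
I = P_in / (V·cosφ) = 5663 / (220 × 0.724) = 35.6 A

35.6 A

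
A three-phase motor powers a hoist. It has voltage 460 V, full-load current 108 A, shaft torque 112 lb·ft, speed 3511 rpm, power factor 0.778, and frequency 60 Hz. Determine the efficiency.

83.4 %

τ = 112 lb·ft × 1.356 = 151.9 N·m
ω = 2π × 3511/60 = 367.7 rad/s; P_out = τω = 151.9 × 367.7 = 55854 W
P_in = √3·V_L·I_L·cosφ = 1.732 × 460 × 108 × 0.778 = 66944 W
η = P_out / P_in = 55854 / 66944 = 0.834 = 83.4%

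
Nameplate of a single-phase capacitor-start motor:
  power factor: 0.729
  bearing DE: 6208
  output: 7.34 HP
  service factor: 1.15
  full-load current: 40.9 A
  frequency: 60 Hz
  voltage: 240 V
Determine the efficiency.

76.5 %

P_out = 7.34 × 746 = 5476 W
P_in = V·I·cosφ = 240 × 40.9 × 0.729 = 7156 W
η = P_out / P_in = 5476 / 7156 = 0.765 = 76.5%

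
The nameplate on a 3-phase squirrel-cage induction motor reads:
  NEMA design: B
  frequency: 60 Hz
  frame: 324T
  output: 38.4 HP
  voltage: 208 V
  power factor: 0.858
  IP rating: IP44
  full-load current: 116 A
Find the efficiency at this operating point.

P_out = 38.4 × 746 = 28646 W
P_in = √3·V_L·I_L·cosφ = 1.732 × 208 × 116 × 0.858 = 35856 W
η = P_out / P_in = 28646 / 35856 = 0.799 = 79.9%

79.9 %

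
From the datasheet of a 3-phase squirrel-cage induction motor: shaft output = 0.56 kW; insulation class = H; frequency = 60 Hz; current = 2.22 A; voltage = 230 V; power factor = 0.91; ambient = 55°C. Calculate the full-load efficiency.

P_out = 0.56 kW = 560 W
P_in = √3·V_L·I_L·cosφ = 1.732 × 230 × 2.22 × 0.91 = 805 W
η = P_out / P_in = 560 / 805 = 0.696 = 69.6%

69.6 %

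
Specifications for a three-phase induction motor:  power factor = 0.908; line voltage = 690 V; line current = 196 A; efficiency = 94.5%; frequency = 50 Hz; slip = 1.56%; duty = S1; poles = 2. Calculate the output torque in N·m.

650 N·m

P_in = √3·V·I·cosφ = 1.732 × 690 × 196 × 0.908 = 212686 W
P_out = η·P_in = 0.945 × 212686 = 200988 W
n_s = 120×50/2 = 3000 rpm; n = 3000×(1−0.0156) = 2953 rpm
ω = 2π×2953/60 = 309.2 rad/s
τ = P_out/ω = 200988/309.2 = 650 N·m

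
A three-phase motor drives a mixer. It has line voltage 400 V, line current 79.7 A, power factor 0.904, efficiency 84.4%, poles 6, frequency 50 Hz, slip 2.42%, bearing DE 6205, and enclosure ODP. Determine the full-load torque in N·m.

P_in = √3·V·I·cosφ = 1.732 × 400 × 79.7 × 0.904 = 49915 W
P_out = η·P_in = 0.844 × 49915 = 42128 W
n_s = 120×50/6 = 1000 rpm; n = 1000×(1−0.0242) = 976 rpm
ω = 2π×976/60 = 102.2 rad/s
τ = P_out/ω = 42128/102.2 = 412 N·m

412 N·m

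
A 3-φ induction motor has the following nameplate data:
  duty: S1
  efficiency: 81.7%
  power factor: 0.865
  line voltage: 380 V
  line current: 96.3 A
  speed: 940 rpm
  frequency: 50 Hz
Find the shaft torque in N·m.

455 N·m

P_in = √3·V·I·cosφ = 1.732 × 380 × 96.3 × 0.865 = 54824 W
P_out = η·P_in = 0.817 × 54824 = 44791 W
n = 940 rpm
ω = 2π×940/60 = 98.44 rad/s
τ = P_out/ω = 44791/98.44 = 455 N·m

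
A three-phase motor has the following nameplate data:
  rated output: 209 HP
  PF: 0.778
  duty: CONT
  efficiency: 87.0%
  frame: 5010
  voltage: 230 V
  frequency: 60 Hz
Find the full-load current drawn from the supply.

578 A

P_out = 209 × 746 = 155914 W
P_in = P_out / η = 155914 / 0.870 = 179211 W
I_L = P_in / (√3·V_L·cosφ) = 179211 / (1.732 × 230 × 0.778) = 578 A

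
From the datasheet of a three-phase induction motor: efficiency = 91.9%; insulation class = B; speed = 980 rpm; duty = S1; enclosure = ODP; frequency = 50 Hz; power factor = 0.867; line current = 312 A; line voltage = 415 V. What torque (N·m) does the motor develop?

P_in = √3·V·I·cosφ = 1.732 × 415 × 312 × 0.867 = 194433 W
P_out = η·P_in = 0.919 × 194433 = 178684 W
n = 980 rpm
ω = 2π×980/60 = 102.6 rad/s
τ = P_out/ω = 178684/102.6 = 1740 N·m

1740 N·m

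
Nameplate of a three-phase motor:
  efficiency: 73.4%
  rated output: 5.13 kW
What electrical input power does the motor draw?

P_out = 5130 W
P_in = P_out/η = 5130/0.734 = 6989 W = 6.99 kW

6.99 kW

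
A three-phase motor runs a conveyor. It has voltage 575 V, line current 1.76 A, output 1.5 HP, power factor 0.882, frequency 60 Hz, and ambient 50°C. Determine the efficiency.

72.4 %

P_out = 1.5 × 746 = 1119 W
P_in = √3·V_L·I_L·cosφ = 1.732 × 575 × 1.76 × 0.882 = 1546 W
η = P_out / P_in = 1119 / 1546 = 0.724 = 72.4%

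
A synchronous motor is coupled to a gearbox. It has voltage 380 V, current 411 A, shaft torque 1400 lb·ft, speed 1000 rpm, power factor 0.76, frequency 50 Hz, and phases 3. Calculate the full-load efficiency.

τ = 1400 lb·ft × 1.356 = 1898 N·m
ω = 2π × 1000/60 = 104.7 rad/s; P_out = τω = 1898 × 104.7 = 198721 W
P_in = √3·V_L·I_L·cosφ = 1.732 × 380 × 411 × 0.76 = 205583 W
η = P_out / P_in = 198721 / 205583 = 0.967 = 96.7%

96.7 %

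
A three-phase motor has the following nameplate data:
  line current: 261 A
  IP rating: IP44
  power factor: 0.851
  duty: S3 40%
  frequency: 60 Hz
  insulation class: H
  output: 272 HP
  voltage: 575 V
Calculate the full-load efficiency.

91.7 %

P_out = 272 × 746 = 202912 W
P_in = √3·V_L·I_L·cosφ = 1.732 × 575 × 261 × 0.851 = 221200 W
η = P_out / P_in = 202912 / 221200 = 0.917 = 91.7%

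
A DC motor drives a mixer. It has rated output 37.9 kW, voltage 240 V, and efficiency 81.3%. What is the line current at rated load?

194 A

P_out = 37.9 kW = 37900 W
P_in = P_out / η = 37900 / 0.813 = 46617 W
I = P_in / V = 46617 / 240 = 194 A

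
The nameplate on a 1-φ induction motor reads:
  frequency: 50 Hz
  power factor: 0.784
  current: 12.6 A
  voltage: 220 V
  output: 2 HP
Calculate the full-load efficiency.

68.7 %

P_out = 2 × 746 = 1492 W
P_in = V·I·cosφ = 220 × 12.6 × 0.784 = 2173 W
η = P_out / P_in = 1492 / 2173 = 0.687 = 68.7%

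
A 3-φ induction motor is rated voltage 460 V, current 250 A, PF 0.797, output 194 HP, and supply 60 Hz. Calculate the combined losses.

P_in = √3·V·I·cosφ = 1.732×460×250×0.797 = 158746 W
P_out = 194×746 = 144724 W
Losses = P_in − P_out = 158746 − 144724 = 14022 W

14000 W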